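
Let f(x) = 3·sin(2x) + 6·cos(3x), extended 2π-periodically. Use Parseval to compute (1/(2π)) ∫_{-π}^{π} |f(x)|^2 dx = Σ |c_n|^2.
Σ |c_n|^2 = 45/2

Expand |f|^2 and use orthogonality of {sin(nx), cos(mx)} on [-π, π]:
  ∫_{-π}^{π} sin(nx)^2 dx = π, ∫ cos(mx)^2 dx = π, and cross terms integrate to 0.
So ∫_{-π}^{π} f(x)^2 dx = 3^2 · π + 6^2 · π = (9 + 36)π.
Divide by 2π: (9 + 36)/2 = 45/2.
By Parseval, this equals Σ |c_n|^2.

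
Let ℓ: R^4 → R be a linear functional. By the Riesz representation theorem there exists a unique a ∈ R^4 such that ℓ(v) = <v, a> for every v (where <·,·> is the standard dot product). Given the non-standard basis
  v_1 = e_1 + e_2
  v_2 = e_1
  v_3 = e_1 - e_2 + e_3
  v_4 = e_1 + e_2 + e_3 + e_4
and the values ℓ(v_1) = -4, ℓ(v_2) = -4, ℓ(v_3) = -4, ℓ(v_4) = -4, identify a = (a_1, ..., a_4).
a = (-4, 0, 0, 0)

Write a = (a_1, ..., a_4) in the standard basis. For each basis vector v_i, ℓ(v_i) = <v_i, a> is a linear equation in the a_j's. Collect the n equations into a matrix system V a = ℓ, where row i of V is v_i (expressed in the standard basis). Since V is invertible (lower-triangular with 1s on the diagonal, up to permutation), solve by back-substitution:
  V =
[[1, 1, 0, 0],
 [1, 0, 0, 0],
 [1, -1, 1, 0],
 [1, 1, 1, 1]]
  V a = (-4, -4, -4, -4)
Solving gives a = (-4, 0, 0, 0).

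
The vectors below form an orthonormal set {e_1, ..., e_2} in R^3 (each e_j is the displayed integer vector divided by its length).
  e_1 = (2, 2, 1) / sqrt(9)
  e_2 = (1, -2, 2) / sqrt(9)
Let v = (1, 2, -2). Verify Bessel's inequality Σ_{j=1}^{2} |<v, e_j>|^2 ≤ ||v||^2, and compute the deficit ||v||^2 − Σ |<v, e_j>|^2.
Σ |<v, e_j>|^2 = 65/9; ||v||^2 = 9; deficit = 16/9

Write each e_j = u_j / sqrt(<u_j, u_j>) where u_j is the displayed integer vector. Then <v, e_j> = <v, u_j> / sqrt(<u_j, u_j>), so |<v, e_j>|^2 = <v, u_j>^2 / <u_j, u_j>.
Coefficients: <v, e_1> = 4/sqrt(9), <v, e_2> = -7/sqrt(9).
Square and sum: Σ |<v, e_j>|^2 = 65/9.
Compute ||v||^2 = v·v = 9.
Deficit = 9 − 65/9 = 16/9 ≥ 0, confirming Bessel's inequality. (The deficit equals ||v − Σ <v,e_j> e_j||^2, the squared distance from v to span{e_j}.)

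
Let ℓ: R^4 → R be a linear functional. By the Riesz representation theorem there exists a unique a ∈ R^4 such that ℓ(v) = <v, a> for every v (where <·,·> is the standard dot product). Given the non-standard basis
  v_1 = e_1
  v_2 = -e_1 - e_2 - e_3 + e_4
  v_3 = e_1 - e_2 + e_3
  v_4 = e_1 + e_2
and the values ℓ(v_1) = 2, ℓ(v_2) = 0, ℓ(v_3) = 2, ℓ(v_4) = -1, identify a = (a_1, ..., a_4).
a = (2, -3, -3, -4)

Write a = (a_1, ..., a_4) in the standard basis. For each basis vector v_i, ℓ(v_i) = <v_i, a> is a linear equation in the a_j's. Collect the n equations into a matrix system V a = ℓ, where row i of V is v_i (expressed in the standard basis). Since V is invertible (lower-triangular with 1s on the diagonal, up to permutation), solve by back-substitution:
  V =
[[1, 0, 0, 0],
 [-1, -1, -1, 1],
 [1, -1, 1, 0],
 [1, 1, 0, 0]]
  V a = (2, 0, 2, -1)
Solving gives a = (2, -3, -3, -4).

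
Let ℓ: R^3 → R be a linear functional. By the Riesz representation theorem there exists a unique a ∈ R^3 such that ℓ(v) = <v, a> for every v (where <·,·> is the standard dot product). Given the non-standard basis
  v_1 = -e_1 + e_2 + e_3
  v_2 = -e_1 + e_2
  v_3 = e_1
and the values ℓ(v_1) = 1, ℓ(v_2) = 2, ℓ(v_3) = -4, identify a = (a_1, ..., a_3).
a = (-4, -2, -1)

Write a = (a_1, ..., a_3) in the standard basis. For each basis vector v_i, ℓ(v_i) = <v_i, a> is a linear equation in the a_j's. Collect the n equations into a matrix system V a = ℓ, where row i of V is v_i (expressed in the standard basis). Since V is invertible (lower-triangular with 1s on the diagonal, up to permutation), solve by back-substitution:
  V =
[[-1, 1, 1],
 [-1, 1, 0],
 [1, 0, 0]]
  V a = (1, 2, -4)
Solving gives a = (-4, -2, -1).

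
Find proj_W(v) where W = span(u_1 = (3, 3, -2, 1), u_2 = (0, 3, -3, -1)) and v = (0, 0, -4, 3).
proj_W(v) = (249/241, 408/241, -325/241, 30/241)

Set up U = [u_1 | ... | u_2] ∈ R^(4×2). The projector onto W = col(U) is P = U (U^T U)^(-1) U^T.
Compute U^T U =
  [23, 14]
  [14, 19],
and U^T v = (11, 9).
Solve U^T U · c = U^T v for the coefficients: c = (83/241, 53/241). The projection is proj_W(v) = U c.
Check: (v - proj_W(v)) · u_1 = 0  (should be 0).
Check: (v - proj_W(v)) · u_2 = 0  (should be 0).
Result: proj_W(v) = (249/241, 408/241, -325/241, 30/241).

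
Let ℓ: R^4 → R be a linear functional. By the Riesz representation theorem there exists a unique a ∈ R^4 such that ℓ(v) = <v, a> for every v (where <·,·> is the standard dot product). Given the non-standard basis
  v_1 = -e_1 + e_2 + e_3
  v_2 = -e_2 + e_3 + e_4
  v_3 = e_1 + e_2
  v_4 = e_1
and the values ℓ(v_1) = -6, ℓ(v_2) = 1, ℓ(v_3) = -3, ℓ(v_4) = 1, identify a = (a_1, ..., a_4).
a = (1, -4, -1, -2)

Write a = (a_1, ..., a_4) in the standard basis. For each basis vector v_i, ℓ(v_i) = <v_i, a> is a linear equation in the a_j's. Collect the n equations into a matrix system V a = ℓ, where row i of V is v_i (expressed in the standard basis). Since V is invertible (lower-triangular with 1s on the diagonal, up to permutation), solve by back-substitution:
  V =
[[-1, 1, 1, 0],
 [0, -1, 1, 1],
 [1, 1, 0, 0],
 [1, 0, 0, 0]]
  V a = (-6, 1, -3, 1)
Solving gives a = (1, -4, -1, -2).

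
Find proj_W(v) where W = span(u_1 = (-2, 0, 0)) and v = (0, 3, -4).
proj_W(v) = (0, 0, 0)

Set up U = [u_1 | ... | u_1] ∈ R^(3×1). The projector onto W = col(U) is P = U (U^T U)^(-1) U^T.
Compute U^T U =
  [4],
and U^T v = (0).
Solve U^T U · c = U^T v for the coefficients: c = (0). The projection is proj_W(v) = U c.
Check: (v - proj_W(v)) · u_1 = 0  (should be 0).
Result: proj_W(v) = (0, 0, 0).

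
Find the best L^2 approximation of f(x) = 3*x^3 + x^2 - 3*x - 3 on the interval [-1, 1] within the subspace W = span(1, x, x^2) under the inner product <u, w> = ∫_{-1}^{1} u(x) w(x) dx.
g(x) = x^2 - 6*x/5 - 3

The best approximation g ∈ W is the orthogonal projection of f onto W. Writing g = a_0 + a_1 x + a_2 x^2, the coefficients solve the normal equations G · a = b where
  G_{ij} = <φ_i, φ_j> and b_i = <f, φ_i>, with φ_0 = 1, φ_1 = x, φ_2 = x^2.
G =
  [2, 0, 2/3]
  [0, 2/3, 0]
  [2/3, 0, 2/5],
b = (-16/3, -4/5, -8/5).
Solving gives a_0 = -3, a_1 = -6/5, a_2 = 1, so
  g(x) = x^2 - 6*x/5 - 3.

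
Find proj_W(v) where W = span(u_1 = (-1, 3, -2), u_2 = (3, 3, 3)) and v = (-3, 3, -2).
proj_W(v) = (-38/21, 58/21, -62/21)

Set up U = [u_1 | ... | u_2] ∈ R^(3×2). The projector onto W = col(U) is P = U (U^T U)^(-1) U^T.
Compute U^T U =
  [14, 0]
  [0, 27],
and U^T v = (16, -6).
Solve U^T U · c = U^T v for the coefficients: c = (8/7, -2/9). The projection is proj_W(v) = U c.
Check: (v - proj_W(v)) · u_1 = 0  (should be 0).
Check: (v - proj_W(v)) · u_2 = 0  (should be 0).
Result: proj_W(v) = (-38/21, 58/21, -62/21).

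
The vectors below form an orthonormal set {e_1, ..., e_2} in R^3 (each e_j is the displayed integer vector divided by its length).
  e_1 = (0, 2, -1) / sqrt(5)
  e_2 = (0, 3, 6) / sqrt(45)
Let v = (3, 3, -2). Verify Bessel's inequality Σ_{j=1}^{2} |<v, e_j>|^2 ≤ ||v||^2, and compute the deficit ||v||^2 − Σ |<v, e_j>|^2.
Σ |<v, e_j>|^2 = 13; ||v||^2 = 22; deficit = 9

Write each e_j = u_j / sqrt(<u_j, u_j>) where u_j is the displayed integer vector. Then <v, e_j> = <v, u_j> / sqrt(<u_j, u_j>), so |<v, e_j>|^2 = <v, u_j>^2 / <u_j, u_j>.
Coefficients: <v, e_1> = 8/sqrt(5), <v, e_2> = -3/sqrt(45).
Square and sum: Σ |<v, e_j>|^2 = 13.
Compute ||v||^2 = v·v = 22.
Deficit = 22 − 13 = 9 ≥ 0, confirming Bessel's inequality. (The deficit equals ||v − Σ <v,e_j> e_j||^2, the squared distance from v to span{e_j}.)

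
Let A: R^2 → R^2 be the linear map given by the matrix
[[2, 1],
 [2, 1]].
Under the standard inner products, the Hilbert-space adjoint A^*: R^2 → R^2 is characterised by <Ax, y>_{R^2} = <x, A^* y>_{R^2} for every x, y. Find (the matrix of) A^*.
A^* = A^T =
[[2, 2],
 [1, 1]]

For real matrices with standard dot products, the defining identity <Ax, y> = <x, A^* y> gives (Ax)^T y = x^T (A^*) y, i.e. x^T A^T y = x^T (A^*) y. Since this holds for all x, y, we must have A^* = A^T. Therefore
A^* =
[[2, 2],
 [1, 1]].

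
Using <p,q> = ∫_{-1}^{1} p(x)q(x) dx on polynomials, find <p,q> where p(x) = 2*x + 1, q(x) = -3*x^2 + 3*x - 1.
<p,q> = 0

Expand the product: p(x)·q(x) = -6*x^3 + 3*x^2 + x - 1.
∫_{-1}^{1} of each monomial x^k gives [2/(k+1) if k even, 0 if k odd]. Integrating term-by-term (or equivalently evaluating the antiderivative F(x) = -3*x^4/2 + x^3 + x^2/2 - x at the endpoints):
  F(1) − F(−1) = -1 − (-1) = 0.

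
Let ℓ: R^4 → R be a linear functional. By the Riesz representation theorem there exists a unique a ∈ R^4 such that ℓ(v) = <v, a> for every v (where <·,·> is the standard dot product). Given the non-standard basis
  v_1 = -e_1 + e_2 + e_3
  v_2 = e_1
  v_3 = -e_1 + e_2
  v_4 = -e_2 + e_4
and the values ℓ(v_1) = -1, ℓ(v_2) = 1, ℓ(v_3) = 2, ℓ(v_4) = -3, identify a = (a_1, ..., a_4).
a = (1, 3, -3, 0)

Write a = (a_1, ..., a_4) in the standard basis. For each basis vector v_i, ℓ(v_i) = <v_i, a> is a linear equation in the a_j's. Collect the n equations into a matrix system V a = ℓ, where row i of V is v_i (expressed in the standard basis). Since V is invertible (lower-triangular with 1s on the diagonal, up to permutation), solve by back-substitution:
  V =
[[-1, 1, 1, 0],
 [1, 0, 0, 0],
 [-1, 1, 0, 0],
 [0, -1, 0, 1]]
  V a = (-1, 1, 2, -3)
Solving gives a = (1, 3, -3, 0).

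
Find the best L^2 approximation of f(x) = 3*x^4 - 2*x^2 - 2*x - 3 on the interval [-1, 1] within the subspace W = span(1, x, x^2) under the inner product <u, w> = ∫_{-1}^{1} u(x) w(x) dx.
g(x) = 4*x^2/7 - 2*x - 114/35

The best approximation g ∈ W is the orthogonal projection of f onto W. Writing g = a_0 + a_1 x + a_2 x^2, the coefficients solve the normal equations G · a = b where
  G_{ij} = <φ_i, φ_j> and b_i = <f, φ_i>, with φ_0 = 1, φ_1 = x, φ_2 = x^2.
G =
  [2, 0, 2/3]
  [0, 2/3, 0]
  [2/3, 0, 2/5],
b = (-92/15, -4/3, -68/35).
Solving gives a_0 = -114/35, a_1 = -2, a_2 = 4/7, so
  g(x) = 4*x^2/7 - 2*x - 114/35.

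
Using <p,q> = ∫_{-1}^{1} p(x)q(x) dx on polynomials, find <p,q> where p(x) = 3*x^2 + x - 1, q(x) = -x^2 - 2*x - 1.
<p,q> = -28/15

Expand the product: p(x)·q(x) = -3*x^4 - 7*x^3 - 4*x^2 + x + 1.
∫_{-1}^{1} of each monomial x^k gives [2/(k+1) if k even, 0 if k odd]. Integrating term-by-term (or equivalently evaluating the antiderivative F(x) = -3*x^5/5 - 7*x^4/4 - 4*x^3/3 + x^2/2 + x at the endpoints):
  F(1) − F(−1) = -131/60 − (-19/60) = -28/15.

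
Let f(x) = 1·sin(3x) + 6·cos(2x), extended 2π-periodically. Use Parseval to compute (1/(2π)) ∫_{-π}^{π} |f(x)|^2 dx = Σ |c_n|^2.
Σ |c_n|^2 = 37/2

Expand |f|^2 and use orthogonality of {sin(nx), cos(mx)} on [-π, π]:
  ∫_{-π}^{π} sin(nx)^2 dx = π, ∫ cos(mx)^2 dx = π, and cross terms integrate to 0.
So ∫_{-π}^{π} f(x)^2 dx = 1^2 · π + 6^2 · π = (1 + 36)π.
Divide by 2π: (1 + 36)/2 = 37/2.
By Parseval, this equals Σ |c_n|^2.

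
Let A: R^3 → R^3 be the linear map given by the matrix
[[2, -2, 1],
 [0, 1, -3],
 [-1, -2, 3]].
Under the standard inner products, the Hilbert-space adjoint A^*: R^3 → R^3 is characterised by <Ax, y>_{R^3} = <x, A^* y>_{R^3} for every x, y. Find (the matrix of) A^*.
A^* = A^T =
[[2, 0, -1],
 [-2, 1, -2],
 [1, -3, 3]]

For real matrices with standard dot products, the defining identity <Ax, y> = <x, A^* y> gives (Ax)^T y = x^T (A^*) y, i.e. x^T A^T y = x^T (A^*) y. Since this holds for all x, y, we must have A^* = A^T. Therefore
A^* =
[[2, 0, -1],
 [-2, 1, -2],
 [1, -3, 3]].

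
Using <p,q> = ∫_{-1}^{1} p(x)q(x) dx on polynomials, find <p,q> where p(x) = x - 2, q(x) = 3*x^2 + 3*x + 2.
<p,q> = -10

Expand the product: p(x)·q(x) = 3*x^3 - 3*x^2 - 4*x - 4.
∫_{-1}^{1} of each monomial x^k gives [2/(k+1) if k even, 0 if k odd]. Integrating term-by-term (or equivalently evaluating the antiderivative F(x) = 3*x^4/4 - x^3 - 2*x^2 - 4*x at the endpoints):
  F(1) − F(−1) = -25/4 − (15/4) = -10.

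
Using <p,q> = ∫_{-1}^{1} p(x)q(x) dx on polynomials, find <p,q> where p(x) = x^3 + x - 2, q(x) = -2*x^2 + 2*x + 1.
<p,q> = 4/5

Expand the product: p(x)·q(x) = -2*x^5 + 2*x^4 - x^3 + 6*x^2 - 3*x - 2.
∫_{-1}^{1} of each monomial x^k gives [2/(k+1) if k even, 0 if k odd]. Integrating term-by-term (or equivalently evaluating the antiderivative F(x) = -x^6/3 + 2*x^5/5 - x^4/4 + 2*x^3 - 3*x^2/2 - 2*x at the endpoints):
  F(1) − F(−1) = -101/60 − (-149/60) = 4/5.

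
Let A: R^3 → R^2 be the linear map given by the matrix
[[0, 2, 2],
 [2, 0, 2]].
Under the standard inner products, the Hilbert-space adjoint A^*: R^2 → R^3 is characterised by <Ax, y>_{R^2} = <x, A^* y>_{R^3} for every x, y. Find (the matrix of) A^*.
A^* = A^T =
[[0, 2],
 [2, 0],
 [2, 2]]

For real matrices with standard dot products, the defining identity <Ax, y> = <x, A^* y> gives (Ax)^T y = x^T (A^*) y, i.e. x^T A^T y = x^T (A^*) y. Since this holds for all x, y, we must have A^* = A^T. Therefore
A^* =
[[0, 2],
 [2, 0],
 [2, 2]].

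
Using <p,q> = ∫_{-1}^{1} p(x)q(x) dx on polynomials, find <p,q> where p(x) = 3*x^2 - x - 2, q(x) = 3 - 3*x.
<p,q> = -4

Expand the product: p(x)·q(x) = -9*x^3 + 12*x^2 + 3*x - 6.
∫_{-1}^{1} of each monomial x^k gives [2/(k+1) if k even, 0 if k odd]. Integrating term-by-term (or equivalently evaluating the antiderivative F(x) = -9*x^4/4 + 4*x^3 + 3*x^2/2 - 6*x at the endpoints):
  F(1) − F(−1) = -11/4 − (5/4) = -4.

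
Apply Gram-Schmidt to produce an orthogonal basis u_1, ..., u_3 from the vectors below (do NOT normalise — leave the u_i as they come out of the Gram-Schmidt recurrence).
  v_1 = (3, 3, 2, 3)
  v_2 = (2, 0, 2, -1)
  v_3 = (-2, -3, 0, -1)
Orthogonal basis:
  u_1 = (3, 3, 2, 3)
  u_2 = (41/31, -21/31, 48/31, -52/31)
  u_3 = (-103/230, -267/230, 108/115, 113/115)

Apply the Gram-Schmidt recurrence
  u_1 = v_1
  u_i = v_i − Σ_{j<i} ((v_i · u_j) / (u_j · u_j)) · u_j.

Step by step this gives:
  u_1 = (3, 3, 2, 3)
  u_2 = (41/31, -21/31, 48/31, -52/31)
  u_3 = (-103/230, -267/230, 108/115, 113/115)

Orthogonality check:
  u_2 · u_1 = 0 (should be 0)
  u_3 · u_1 = 0 (should be 0)
  u_3 · u_2 = 0 (should be 0)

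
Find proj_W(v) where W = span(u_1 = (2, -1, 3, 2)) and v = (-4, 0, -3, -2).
proj_W(v) = (-7/3, 7/6, -7/2, -7/3)

Set up U = [u_1 | ... | u_1] ∈ R^(4×1). The projector onto W = col(U) is P = U (U^T U)^(-1) U^T.
Compute U^T U =
  [18],
and U^T v = (-21).
Solve U^T U · c = U^T v for the coefficients: c = (-7/6). The projection is proj_W(v) = U c.
Check: (v - proj_W(v)) · u_1 = 0  (should be 0).
Result: proj_W(v) = (-7/3, 7/6, -7/2, -7/3).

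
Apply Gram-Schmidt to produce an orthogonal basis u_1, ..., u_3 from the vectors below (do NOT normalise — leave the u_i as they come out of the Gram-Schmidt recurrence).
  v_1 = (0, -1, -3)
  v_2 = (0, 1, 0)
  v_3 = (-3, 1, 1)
Orthogonal basis:
  u_1 = (0, -1, -3)
  u_2 = (0, 9/10, -3/10)
  u_3 = (-3, 0, 0)

Apply the Gram-Schmidt recurrence
  u_1 = v_1
  u_i = v_i − Σ_{j<i} ((v_i · u_j) / (u_j · u_j)) · u_j.

Step by step this gives:
  u_1 = (0, -1, -3)
  u_2 = (0, 9/10, -3/10)
  u_3 = (-3, 0, 0)

Orthogonality check:
  u_2 · u_1 = 0 (should be 0)
  u_3 · u_1 = 0 (should be 0)
  u_3 · u_2 = 0 (should be 0)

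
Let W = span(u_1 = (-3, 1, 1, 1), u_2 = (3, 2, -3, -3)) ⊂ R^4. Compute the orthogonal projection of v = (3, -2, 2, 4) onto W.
proj_W(v) = (309/203, -766/203, 339/203, 339/203)

Set up U = [u_1 | ... | u_2] ∈ R^(4×2). The projector onto W = col(U) is P = U (U^T U)^(-1) U^T.
Compute U^T U =
  [12, -13]
  [-13, 31],
and U^T v = (-5, -13).
Solve U^T U · c = U^T v for the coefficients: c = (-324/203, -221/203). The projection is proj_W(v) = U c.
Check: (v - proj_W(v)) · u_1 = 0  (should be 0).
Check: (v - proj_W(v)) · u_2 = 0  (should be 0).
Result: proj_W(v) = (309/203, -766/203, 339/203, 339/203).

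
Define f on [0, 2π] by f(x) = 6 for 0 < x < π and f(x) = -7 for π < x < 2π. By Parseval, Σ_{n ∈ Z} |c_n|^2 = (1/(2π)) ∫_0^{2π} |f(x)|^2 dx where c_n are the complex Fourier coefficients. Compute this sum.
Σ |c_n|^2 = 85/2

Parseval equates the L^2 energy of f (normalised by 1/(2π)) with the ℓ^2 sum of its Fourier coefficients: (1/(2π)) ∫_0^{2π} |f|^2 = Σ |c_n|^2.
Compute the left side: (1/(2π)) [∫_0^π 6^2 dx + ∫_π^{2π} (-7)^2 dx] = (1/(2π)) · (36π + 49π) = (36 + 49)/2 = 85/2.
So Σ_{n ∈ Z} |c_n|^2 = 85/2.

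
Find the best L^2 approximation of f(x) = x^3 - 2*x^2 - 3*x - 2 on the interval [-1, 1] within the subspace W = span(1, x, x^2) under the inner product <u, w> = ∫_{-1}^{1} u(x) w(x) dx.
g(x) = -2*x^2 - 12*x/5 - 2

The best approximation g ∈ W is the orthogonal projection of f onto W. Writing g = a_0 + a_1 x + a_2 x^2, the coefficients solve the normal equations G · a = b where
  G_{ij} = <φ_i, φ_j> and b_i = <f, φ_i>, with φ_0 = 1, φ_1 = x, φ_2 = x^2.
G =
  [2, 0, 2/3]
  [0, 2/3, 0]
  [2/3, 0, 2/5],
b = (-16/3, -8/5, -32/15).
Solving gives a_0 = -2, a_1 = -12/5, a_2 = -2, so
  g(x) = -2*x^2 - 12*x/5 - 2.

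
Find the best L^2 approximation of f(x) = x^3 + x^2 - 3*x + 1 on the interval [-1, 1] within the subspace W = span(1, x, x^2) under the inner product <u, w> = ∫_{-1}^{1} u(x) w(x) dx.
g(x) = x^2 - 12*x/5 + 1

The best approximation g ∈ W is the orthogonal projection of f onto W. Writing g = a_0 + a_1 x + a_2 x^2, the coefficients solve the normal equations G · a = b where
  G_{ij} = <φ_i, φ_j> and b_i = <f, φ_i>, with φ_0 = 1, φ_1 = x, φ_2 = x^2.
G =
  [2, 0, 2/3]
  [0, 2/3, 0]
  [2/3, 0, 2/5],
b = (8/3, -8/5, 16/15).
Solving gives a_0 = 1, a_1 = -12/5, a_2 = 1, so
  g(x) = x^2 - 12*x/5 + 1.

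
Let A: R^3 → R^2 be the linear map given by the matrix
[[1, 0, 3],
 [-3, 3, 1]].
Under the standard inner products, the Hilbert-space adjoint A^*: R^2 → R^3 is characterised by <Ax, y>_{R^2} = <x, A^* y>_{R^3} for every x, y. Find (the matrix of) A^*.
A^* = A^T =
[[1, -3],
 [0, 3],
 [3, 1]]

For real matrices with standard dot products, the defining identity <Ax, y> = <x, A^* y> gives (Ax)^T y = x^T (A^*) y, i.e. x^T A^T y = x^T (A^*) y. Since this holds for all x, y, we must have A^* = A^T. Therefore
A^* =
[[1, -3],
 [0, 3],
 [3, 1]].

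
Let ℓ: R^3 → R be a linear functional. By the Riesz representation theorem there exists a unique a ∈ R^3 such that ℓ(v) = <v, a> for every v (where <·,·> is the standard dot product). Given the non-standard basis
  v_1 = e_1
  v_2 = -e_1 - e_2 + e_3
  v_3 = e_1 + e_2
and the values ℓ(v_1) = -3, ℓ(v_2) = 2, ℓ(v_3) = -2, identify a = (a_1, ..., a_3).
a = (-3, 1, 0)

Write a = (a_1, ..., a_3) in the standard basis. For each basis vector v_i, ℓ(v_i) = <v_i, a> is a linear equation in the a_j's. Collect the n equations into a matrix system V a = ℓ, where row i of V is v_i (expressed in the standard basis). Since V is invertible (lower-triangular with 1s on the diagonal, up to permutation), solve by back-substitution:
  V =
[[1, 0, 0],
 [-1, -1, 1],
 [1, 1, 0]]
  V a = (-3, 2, -2)
Solving gives a = (-3, 1, 0).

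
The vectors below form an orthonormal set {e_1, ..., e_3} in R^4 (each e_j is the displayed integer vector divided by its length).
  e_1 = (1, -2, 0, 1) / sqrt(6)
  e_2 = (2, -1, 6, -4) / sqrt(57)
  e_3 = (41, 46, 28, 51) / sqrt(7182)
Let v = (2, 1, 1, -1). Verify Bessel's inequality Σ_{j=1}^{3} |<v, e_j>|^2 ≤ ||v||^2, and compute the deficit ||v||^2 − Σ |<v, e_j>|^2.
Σ |<v, e_j>|^2 = 14/3; ||v||^2 = 7; deficit = 7/3

Write each e_j = u_j / sqrt(<u_j, u_j>) where u_j is the displayed integer vector. Then <v, e_j> = <v, u_j> / sqrt(<u_j, u_j>), so |<v, e_j>|^2 = <v, u_j>^2 / <u_j, u_j>.
Coefficients: <v, e_1> = -1/sqrt(6), <v, e_2> = 13/sqrt(57), <v, e_3> = 105/sqrt(7182).
Square and sum: Σ |<v, e_j>|^2 = 14/3.
Compute ||v||^2 = v·v = 7.
Deficit = 7 − 14/3 = 7/3 ≥ 0, confirming Bessel's inequality. (The deficit equals ||v − Σ <v,e_j> e_j||^2, the squared distance from v to span{e_j}.)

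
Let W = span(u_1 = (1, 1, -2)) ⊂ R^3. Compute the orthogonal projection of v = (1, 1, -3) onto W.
proj_W(v) = (4/3, 4/3, -8/3)

Set up U = [u_1 | ... | u_1] ∈ R^(3×1). The projector onto W = col(U) is P = U (U^T U)^(-1) U^T.
Compute U^T U =
  [6],
and U^T v = (8).
Solve U^T U · c = U^T v for the coefficients: c = (4/3). The projection is proj_W(v) = U c.
Check: (v - proj_W(v)) · u_1 = 0  (should be 0).
Result: proj_W(v) = (4/3, 4/3, -8/3).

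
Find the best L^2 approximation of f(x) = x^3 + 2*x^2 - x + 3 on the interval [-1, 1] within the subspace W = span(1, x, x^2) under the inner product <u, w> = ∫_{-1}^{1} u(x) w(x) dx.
g(x) = 2*x^2 - 2*x/5 + 3

The best approximation g ∈ W is the orthogonal projection of f onto W. Writing g = a_0 + a_1 x + a_2 x^2, the coefficients solve the normal equations G · a = b where
  G_{ij} = <φ_i, φ_j> and b_i = <f, φ_i>, with φ_0 = 1, φ_1 = x, φ_2 = x^2.
G =
  [2, 0, 2/3]
  [0, 2/3, 0]
  [2/3, 0, 2/5],
b = (22/3, -4/15, 14/5).
Solving gives a_0 = 3, a_1 = -2/5, a_2 = 2, so
  g(x) = 2*x^2 - 2*x/5 + 3.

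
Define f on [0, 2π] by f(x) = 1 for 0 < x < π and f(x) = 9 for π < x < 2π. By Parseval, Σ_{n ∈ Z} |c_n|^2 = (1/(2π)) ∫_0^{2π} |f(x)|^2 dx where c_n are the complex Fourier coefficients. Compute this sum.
Σ |c_n|^2 = 41

Parseval equates the L^2 energy of f (normalised by 1/(2π)) with the ℓ^2 sum of its Fourier coefficients: (1/(2π)) ∫_0^{2π} |f|^2 = Σ |c_n|^2.
Compute the left side: (1/(2π)) [∫_0^π 1^2 dx + ∫_π^{2π} 9^2 dx] = (1/(2π)) · (1π + 81π) = (1 + 81)/2 = 41.
So Σ_{n ∈ Z} |c_n|^2 = 41.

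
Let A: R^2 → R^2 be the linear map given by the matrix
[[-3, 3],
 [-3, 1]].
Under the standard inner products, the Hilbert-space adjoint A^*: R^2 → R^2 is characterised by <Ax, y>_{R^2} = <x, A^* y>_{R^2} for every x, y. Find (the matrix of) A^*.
A^* = A^T =
[[-3, -3],
 [3, 1]]

For real matrices with standard dot products, the defining identity <Ax, y> = <x, A^* y> gives (Ax)^T y = x^T (A^*) y, i.e. x^T A^T y = x^T (A^*) y. Since this holds for all x, y, we must have A^* = A^T. Therefore
A^* =
[[-3, -3],
 [3, 1]].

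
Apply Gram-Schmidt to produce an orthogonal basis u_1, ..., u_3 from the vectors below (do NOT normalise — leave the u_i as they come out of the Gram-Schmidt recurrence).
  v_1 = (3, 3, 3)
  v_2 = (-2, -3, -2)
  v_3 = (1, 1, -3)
Orthogonal basis:
  u_1 = (3, 3, 3)
  u_2 = (1/3, -2/3, 1/3)
  u_3 = (2, 0, -2)

Apply the Gram-Schmidt recurrence
  u_1 = v_1
  u_i = v_i − Σ_{j<i} ((v_i · u_j) / (u_j · u_j)) · u_j.

Step by step this gives:
  u_1 = (3, 3, 3)
  u_2 = (1/3, -2/3, 1/3)
  u_3 = (2, 0, -2)

Orthogonality check:
  u_2 · u_1 = 0 (should be 0)
  u_3 · u_1 = 0 (should be 0)
  u_3 · u_2 = 0 (should be 0)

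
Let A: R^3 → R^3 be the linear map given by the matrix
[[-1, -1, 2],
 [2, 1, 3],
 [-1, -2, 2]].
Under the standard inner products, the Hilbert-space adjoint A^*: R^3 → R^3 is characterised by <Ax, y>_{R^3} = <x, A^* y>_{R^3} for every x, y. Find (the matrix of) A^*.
A^* = A^T =
[[-1, 2, -1],
 [-1, 1, -2],
 [2, 3, 2]]

For real matrices with standard dot products, the defining identity <Ax, y> = <x, A^* y> gives (Ax)^T y = x^T (A^*) y, i.e. x^T A^T y = x^T (A^*) y. Since this holds for all x, y, we must have A^* = A^T. Therefore
A^* =
[[-1, 2, -1],
 [-1, 1, -2],
 [2, 3, 2]].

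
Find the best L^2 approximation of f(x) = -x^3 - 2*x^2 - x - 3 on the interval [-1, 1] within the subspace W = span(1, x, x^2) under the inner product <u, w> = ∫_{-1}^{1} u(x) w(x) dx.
g(x) = -2*x^2 - 8*x/5 - 3

The best approximation g ∈ W is the orthogonal projection of f onto W. Writing g = a_0 + a_1 x + a_2 x^2, the coefficients solve the normal equations G · a = b where
  G_{ij} = <φ_i, φ_j> and b_i = <f, φ_i>, with φ_0 = 1, φ_1 = x, φ_2 = x^2.
G =
  [2, 0, 2/3]
  [0, 2/3, 0]
  [2/3, 0, 2/5],
b = (-22/3, -16/15, -14/5).
Solving gives a_0 = -3, a_1 = -8/5, a_2 = -2, so
  g(x) = -2*x^2 - 8*x/5 - 3.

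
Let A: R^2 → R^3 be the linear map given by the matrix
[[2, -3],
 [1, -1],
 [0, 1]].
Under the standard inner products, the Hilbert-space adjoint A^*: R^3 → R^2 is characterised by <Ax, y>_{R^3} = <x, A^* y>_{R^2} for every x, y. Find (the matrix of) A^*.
A^* = A^T =
[[2, 1, 0],
 [-3, -1, 1]]

For real matrices with standard dot products, the defining identity <Ax, y> = <x, A^* y> gives (Ax)^T y = x^T (A^*) y, i.e. x^T A^T y = x^T (A^*) y. Since this holds for all x, y, we must have A^* = A^T. Therefore
A^* =
[[2, 1, 0],
 [-3, -1, 1]].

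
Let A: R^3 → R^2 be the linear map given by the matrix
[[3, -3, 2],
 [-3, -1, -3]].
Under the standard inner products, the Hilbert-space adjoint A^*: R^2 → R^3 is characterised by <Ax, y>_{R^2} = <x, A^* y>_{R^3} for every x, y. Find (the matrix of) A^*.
A^* = A^T =
[[3, -3],
 [-3, -1],
 [2, -3]]

For real matrices with standard dot products, the defining identity <Ax, y> = <x, A^* y> gives (Ax)^T y = x^T (A^*) y, i.e. x^T A^T y = x^T (A^*) y. Since this holds for all x, y, we must have A^* = A^T. Therefore
A^* =
[[3, -3],
 [-3, -1],
 [2, -3]].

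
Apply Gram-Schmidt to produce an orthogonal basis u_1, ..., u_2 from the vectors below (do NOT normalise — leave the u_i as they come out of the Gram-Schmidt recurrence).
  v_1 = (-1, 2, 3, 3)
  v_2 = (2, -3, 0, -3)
Orthogonal basis:
  u_1 = (-1, 2, 3, 3)
  u_2 = (29/23, -35/23, 51/23, -18/23)

Apply the Gram-Schmidt recurrence
  u_1 = v_1
  u_i = v_i − Σ_{j<i} ((v_i · u_j) / (u_j · u_j)) · u_j.

Step by step this gives:
  u_1 = (-1, 2, 3, 3)
  u_2 = (29/23, -35/23, 51/23, -18/23)

Orthogonality check:
  u_2 · u_1 = 0 (should be 0)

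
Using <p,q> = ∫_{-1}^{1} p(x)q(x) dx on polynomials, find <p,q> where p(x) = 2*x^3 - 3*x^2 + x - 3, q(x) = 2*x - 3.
<p,q> = 404/15

Expand the product: p(x)·q(x) = 4*x^4 - 12*x^3 + 11*x^2 - 9*x + 9.
∫_{-1}^{1} of each monomial x^k gives [2/(k+1) if k even, 0 if k odd]. Integrating term-by-term (or equivalently evaluating the antiderivative F(x) = 4*x^5/5 - 3*x^4 + 11*x^3/3 - 9*x^2/2 + 9*x at the endpoints):
  F(1) − F(−1) = 179/30 − (-629/30) = 404/15.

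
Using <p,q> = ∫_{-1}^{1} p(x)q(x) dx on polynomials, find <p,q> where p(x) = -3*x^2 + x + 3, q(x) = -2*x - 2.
<p,q> = -28/3

Expand the product: p(x)·q(x) = 6*x^3 + 4*x^2 - 8*x - 6.
∫_{-1}^{1} of each monomial x^k gives [2/(k+1) if k even, 0 if k odd]. Integrating term-by-term (or equivalently evaluating the antiderivative F(x) = 3*x^4/2 + 4*x^3/3 - 4*x^2 - 6*x at the endpoints):
  F(1) − F(−1) = -43/6 − (13/6) = -28/3.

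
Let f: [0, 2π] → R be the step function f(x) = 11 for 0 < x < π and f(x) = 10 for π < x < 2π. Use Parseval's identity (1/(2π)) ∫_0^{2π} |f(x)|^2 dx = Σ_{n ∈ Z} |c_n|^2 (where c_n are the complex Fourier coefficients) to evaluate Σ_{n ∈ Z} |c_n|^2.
Σ |c_n|^2 = 221/2

Parseval equates the L^2 energy of f (normalised by 1/(2π)) with the ℓ^2 sum of its Fourier coefficients: (1/(2π)) ∫_0^{2π} |f|^2 = Σ |c_n|^2.
Compute the left side: (1/(2π)) [∫_0^π 11^2 dx + ∫_π^{2π} 10^2 dx] = (1/(2π)) · (121π + 100π) = (121 + 100)/2 = 221/2.
So Σ_{n ∈ Z} |c_n|^2 = 221/2.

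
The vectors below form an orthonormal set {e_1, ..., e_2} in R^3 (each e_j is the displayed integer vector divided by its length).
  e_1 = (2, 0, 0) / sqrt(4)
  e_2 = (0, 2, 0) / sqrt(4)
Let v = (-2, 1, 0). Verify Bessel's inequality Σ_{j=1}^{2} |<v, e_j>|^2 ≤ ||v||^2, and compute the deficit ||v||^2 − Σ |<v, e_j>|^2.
Σ |<v, e_j>|^2 = 5; ||v||^2 = 5; deficit = 0

Write each e_j = u_j / sqrt(<u_j, u_j>) where u_j is the displayed integer vector. Then <v, e_j> = <v, u_j> / sqrt(<u_j, u_j>), so |<v, e_j>|^2 = <v, u_j>^2 / <u_j, u_j>.
Coefficients: <v, e_1> = -4/sqrt(4), <v, e_2> = 2/sqrt(4).
Square and sum: Σ |<v, e_j>|^2 = 5.
Compute ||v||^2 = v·v = 5.
Deficit = 5 − 5 = 0 ≥ 0, confirming Bessel's inequality. (The deficit equals ||v − Σ <v,e_j> e_j||^2, the squared distance from v to span{e_j}.)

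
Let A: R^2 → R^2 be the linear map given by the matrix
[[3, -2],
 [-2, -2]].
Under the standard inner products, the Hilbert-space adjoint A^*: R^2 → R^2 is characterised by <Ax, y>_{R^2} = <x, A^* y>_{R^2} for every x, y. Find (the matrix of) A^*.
A^* = A^T =
[[3, -2],
 [-2, -2]]

For real matrices with standard dot products, the defining identity <Ax, y> = <x, A^* y> gives (Ax)^T y = x^T (A^*) y, i.e. x^T A^T y = x^T (A^*) y. Since this holds for all x, y, we must have A^* = A^T. Therefore
A^* =
[[3, -2],
 [-2, -2]].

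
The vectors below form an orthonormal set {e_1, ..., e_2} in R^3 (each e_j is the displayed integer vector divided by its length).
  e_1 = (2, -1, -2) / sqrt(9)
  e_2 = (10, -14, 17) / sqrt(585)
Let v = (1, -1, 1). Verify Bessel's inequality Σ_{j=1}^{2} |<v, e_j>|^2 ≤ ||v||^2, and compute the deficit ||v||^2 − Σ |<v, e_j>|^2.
Σ |<v, e_j>|^2 = 194/65; ||v||^2 = 3; deficit = 1/65

Write each e_j = u_j / sqrt(<u_j, u_j>) where u_j is the displayed integer vector. Then <v, e_j> = <v, u_j> / sqrt(<u_j, u_j>), so |<v, e_j>|^2 = <v, u_j>^2 / <u_j, u_j>.
Coefficients: <v, e_1> = 1/sqrt(9), <v, e_2> = 41/sqrt(585).
Square and sum: Σ |<v, e_j>|^2 = 194/65.
Compute ||v||^2 = v·v = 3.
Deficit = 3 − 194/65 = 1/65 ≥ 0, confirming Bessel's inequality. (The deficit equals ||v − Σ <v,e_j> e_j||^2, the squared distance from v to span{e_j}.)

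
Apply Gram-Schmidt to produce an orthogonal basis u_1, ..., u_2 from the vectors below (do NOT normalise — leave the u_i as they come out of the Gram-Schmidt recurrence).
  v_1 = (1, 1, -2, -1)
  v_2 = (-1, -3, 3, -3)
Orthogonal basis:
  u_1 = (1, 1, -2, -1)
  u_2 = (0, -2, 1, -4)

Apply the Gram-Schmidt recurrence
  u_1 = v_1
  u_i = v_i − Σ_{j<i} ((v_i · u_j) / (u_j · u_j)) · u_j.

Step by step this gives:
  u_1 = (1, 1, -2, -1)
  u_2 = (0, -2, 1, -4)

Orthogonality check:
  u_2 · u_1 = 0 (should be 0)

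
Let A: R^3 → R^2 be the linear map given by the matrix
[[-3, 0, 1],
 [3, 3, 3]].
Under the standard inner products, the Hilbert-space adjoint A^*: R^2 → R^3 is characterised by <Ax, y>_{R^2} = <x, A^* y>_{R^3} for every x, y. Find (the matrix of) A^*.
A^* = A^T =
[[-3, 3],
 [0, 3],
 [1, 3]]

For real matrices with standard dot products, the defining identity <Ax, y> = <x, A^* y> gives (Ax)^T y = x^T (A^*) y, i.e. x^T A^T y = x^T (A^*) y. Since this holds for all x, y, we must have A^* = A^T. Therefore
A^* =
[[-3, 3],
 [0, 3],
 [1, 3]].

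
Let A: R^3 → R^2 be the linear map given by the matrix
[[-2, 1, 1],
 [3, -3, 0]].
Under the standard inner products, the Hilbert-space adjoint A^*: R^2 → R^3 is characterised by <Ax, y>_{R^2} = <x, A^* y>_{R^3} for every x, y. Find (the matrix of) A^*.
A^* = A^T =
[[-2, 3],
 [1, -3],
 [1, 0]]

For real matrices with standard dot products, the defining identity <Ax, y> = <x, A^* y> gives (Ax)^T y = x^T (A^*) y, i.e. x^T A^T y = x^T (A^*) y. Since this holds for all x, y, we must have A^* = A^T. Therefore
A^* =
[[-2, 3],
 [1, -3],
 [1, 0]].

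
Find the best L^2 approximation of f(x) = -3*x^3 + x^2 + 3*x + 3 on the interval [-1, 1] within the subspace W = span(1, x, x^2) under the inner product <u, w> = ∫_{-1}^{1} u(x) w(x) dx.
g(x) = x^2 + 6*x/5 + 3

The best approximation g ∈ W is the orthogonal projection of f onto W. Writing g = a_0 + a_1 x + a_2 x^2, the coefficients solve the normal equations G · a = b where
  G_{ij} = <φ_i, φ_j> and b_i = <f, φ_i>, with φ_0 = 1, φ_1 = x, φ_2 = x^2.
G =
  [2, 0, 2/3]
  [0, 2/3, 0]
  [2/3, 0, 2/5],
b = (20/3, 4/5, 12/5).
Solving gives a_0 = 3, a_1 = 6/5, a_2 = 1, so
  g(x) = x^2 + 6*x/5 + 3.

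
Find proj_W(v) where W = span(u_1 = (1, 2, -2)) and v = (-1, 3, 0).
proj_W(v) = (5/9, 10/9, -10/9)

Set up U = [u_1 | ... | u_1] ∈ R^(3×1). The projector onto W = col(U) is P = U (U^T U)^(-1) U^T.
Compute U^T U =
  [9],
and U^T v = (5).
Solve U^T U · c = U^T v for the coefficients: c = (5/9). The projection is proj_W(v) = U c.
Check: (v - proj_W(v)) · u_1 = 0  (should be 0).
Result: proj_W(v) = (5/9, 10/9, -10/9).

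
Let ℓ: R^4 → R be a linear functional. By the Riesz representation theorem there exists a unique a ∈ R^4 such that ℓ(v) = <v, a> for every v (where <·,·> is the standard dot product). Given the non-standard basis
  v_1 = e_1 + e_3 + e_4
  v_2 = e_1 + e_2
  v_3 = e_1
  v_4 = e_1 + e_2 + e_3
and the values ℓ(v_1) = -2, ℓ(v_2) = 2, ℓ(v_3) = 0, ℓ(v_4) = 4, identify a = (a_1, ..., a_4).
a = (0, 2, 2, -4)

Write a = (a_1, ..., a_4) in the standard basis. For each basis vector v_i, ℓ(v_i) = <v_i, a> is a linear equation in the a_j's. Collect the n equations into a matrix system V a = ℓ, where row i of V is v_i (expressed in the standard basis). Since V is invertible (lower-triangular with 1s on the diagonal, up to permutation), solve by back-substitution:
  V =
[[1, 0, 1, 1],
 [1, 1, 0, 0],
 [1, 0, 0, 0],
 [1, 1, 1, 0]]
  V a = (-2, 2, 0, 4)
Solving gives a = (0, 2, 2, -4).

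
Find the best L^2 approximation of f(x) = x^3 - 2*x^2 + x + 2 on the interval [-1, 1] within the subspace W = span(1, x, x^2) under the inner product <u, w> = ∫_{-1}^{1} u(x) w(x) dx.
g(x) = -2*x^2 + 8*x/5 + 2

The best approximation g ∈ W is the orthogonal projection of f onto W. Writing g = a_0 + a_1 x + a_2 x^2, the coefficients solve the normal equations G · a = b where
  G_{ij} = <φ_i, φ_j> and b_i = <f, φ_i>, with φ_0 = 1, φ_1 = x, φ_2 = x^2.
G =
  [2, 0, 2/3]
  [0, 2/3, 0]
  [2/3, 0, 2/5],
b = (8/3, 16/15, 8/15).
Solving gives a_0 = 2, a_1 = 8/5, a_2 = -2, so
  g(x) = -2*x^2 + 8*x/5 + 2.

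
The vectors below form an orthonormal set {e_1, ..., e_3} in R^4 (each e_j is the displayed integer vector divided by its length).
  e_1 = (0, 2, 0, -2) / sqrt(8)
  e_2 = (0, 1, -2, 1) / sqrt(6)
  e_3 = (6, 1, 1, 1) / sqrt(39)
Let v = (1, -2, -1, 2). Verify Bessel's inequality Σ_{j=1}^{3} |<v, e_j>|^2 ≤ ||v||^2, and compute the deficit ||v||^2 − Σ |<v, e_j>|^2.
Σ |<v, e_j>|^2 = 121/13; ||v||^2 = 10; deficit = 9/13

Write each e_j = u_j / sqrt(<u_j, u_j>) where u_j is the displayed integer vector. Then <v, e_j> = <v, u_j> / sqrt(<u_j, u_j>), so |<v, e_j>|^2 = <v, u_j>^2 / <u_j, u_j>.
Coefficients: <v, e_1> = -8/sqrt(8), <v, e_2> = 2/sqrt(6), <v, e_3> = 5/sqrt(39).
Square and sum: Σ |<v, e_j>|^2 = 121/13.
Compute ||v||^2 = v·v = 10.
Deficit = 10 − 121/13 = 9/13 ≥ 0, confirming Bessel's inequality. (The deficit equals ||v − Σ <v,e_j> e_j||^2, the squared distance from v to span{e_j}.)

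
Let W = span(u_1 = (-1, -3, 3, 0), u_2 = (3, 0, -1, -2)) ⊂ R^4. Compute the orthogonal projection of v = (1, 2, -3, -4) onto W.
proj_W(v) = (65/23, 42/23, -59/23, -34/23)

Set up U = [u_1 | ... | u_2] ∈ R^(4×2). The projector onto W = col(U) is P = U (U^T U)^(-1) U^T.
Compute U^T U =
  [19, -6]
  [-6, 14],
and U^T v = (-16, 14).
Solve U^T U · c = U^T v for the coefficients: c = (-14/23, 17/23). The projection is proj_W(v) = U c.
Check: (v - proj_W(v)) · u_1 = 0  (should be 0).
Check: (v - proj_W(v)) · u_2 = 0  (should be 0).
Result: proj_W(v) = (65/23, 42/23, -59/23, -34/23).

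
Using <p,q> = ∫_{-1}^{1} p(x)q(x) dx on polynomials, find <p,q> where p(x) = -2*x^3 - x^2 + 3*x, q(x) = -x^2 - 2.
<p,q> = 26/15

Expand the product: p(x)·q(x) = 2*x^5 + x^4 + x^3 + 2*x^2 - 6*x.
∫_{-1}^{1} of each monomial x^k gives [2/(k+1) if k even, 0 if k odd]. Integrating term-by-term (or equivalently evaluating the antiderivative F(x) = x^6/3 + x^5/5 + x^4/4 + 2*x^3/3 - 3*x^2 at the endpoints):
  F(1) − F(−1) = -31/20 − (-197/60) = 26/15.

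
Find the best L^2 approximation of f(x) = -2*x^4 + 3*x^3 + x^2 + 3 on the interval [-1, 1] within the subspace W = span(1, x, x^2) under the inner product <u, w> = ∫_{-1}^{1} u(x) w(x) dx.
g(x) = -5*x^2/7 + 9*x/5 + 111/35

The best approximation g ∈ W is the orthogonal projection of f onto W. Writing g = a_0 + a_1 x + a_2 x^2, the coefficients solve the normal equations G · a = b where
  G_{ij} = <φ_i, φ_j> and b_i = <f, φ_i>, with φ_0 = 1, φ_1 = x, φ_2 = x^2.
G =
  [2, 0, 2/3]
  [0, 2/3, 0]
  [2/3, 0, 2/5],
b = (88/15, 6/5, 64/35).
Solving gives a_0 = 111/35, a_1 = 9/5, a_2 = -5/7, so
  g(x) = -5*x^2/7 + 9*x/5 + 111/35.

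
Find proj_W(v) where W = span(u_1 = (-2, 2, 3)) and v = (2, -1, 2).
proj_W(v) = (0, 0, 0)

Set up U = [u_1 | ... | u_1] ∈ R^(3×1). The projector onto W = col(U) is P = U (U^T U)^(-1) U^T.
Compute U^T U =
  [17],
and U^T v = (0).
Solve U^T U · c = U^T v for the coefficients: c = (0). The projection is proj_W(v) = U c.
Check: (v - proj_W(v)) · u_1 = 0  (should be 0).
Result: proj_W(v) = (0, 0, 0).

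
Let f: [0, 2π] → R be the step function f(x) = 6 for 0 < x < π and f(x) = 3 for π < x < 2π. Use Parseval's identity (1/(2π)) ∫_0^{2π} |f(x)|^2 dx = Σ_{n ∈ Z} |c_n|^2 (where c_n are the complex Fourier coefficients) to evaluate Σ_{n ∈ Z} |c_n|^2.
Σ |c_n|^2 = 45/2

Parseval equates the L^2 energy of f (normalised by 1/(2π)) with the ℓ^2 sum of its Fourier coefficients: (1/(2π)) ∫_0^{2π} |f|^2 = Σ |c_n|^2.
Compute the left side: (1/(2π)) [∫_0^π 6^2 dx + ∫_π^{2π} 3^2 dx] = (1/(2π)) · (36π + 9π) = (36 + 9)/2 = 45/2.
So Σ_{n ∈ Z} |c_n|^2 = 45/2.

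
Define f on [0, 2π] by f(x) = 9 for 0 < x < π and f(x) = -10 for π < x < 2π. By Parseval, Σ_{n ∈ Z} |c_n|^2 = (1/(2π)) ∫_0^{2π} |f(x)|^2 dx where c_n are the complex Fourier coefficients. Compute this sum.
Σ |c_n|^2 = 181/2

Parseval equates the L^2 energy of f (normalised by 1/(2π)) with the ℓ^2 sum of its Fourier coefficients: (1/(2π)) ∫_0^{2π} |f|^2 = Σ |c_n|^2.
Compute the left side: (1/(2π)) [∫_0^π 9^2 dx + ∫_π^{2π} (-10)^2 dx] = (1/(2π)) · (81π + 100π) = (81 + 100)/2 = 181/2.
So Σ_{n ∈ Z} |c_n|^2 = 181/2.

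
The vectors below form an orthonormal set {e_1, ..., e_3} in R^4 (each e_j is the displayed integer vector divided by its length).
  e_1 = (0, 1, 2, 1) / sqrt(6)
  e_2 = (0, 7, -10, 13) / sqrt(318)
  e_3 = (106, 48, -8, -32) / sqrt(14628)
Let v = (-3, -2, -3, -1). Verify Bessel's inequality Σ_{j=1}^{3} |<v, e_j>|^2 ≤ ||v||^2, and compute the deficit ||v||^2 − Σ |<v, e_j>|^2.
Σ |<v, e_j>|^2 = 1538/69; ||v||^2 = 23; deficit = 49/69

Write each e_j = u_j / sqrt(<u_j, u_j>) where u_j is the displayed integer vector. Then <v, e_j> = <v, u_j> / sqrt(<u_j, u_j>), so |<v, e_j>|^2 = <v, u_j>^2 / <u_j, u_j>.
Coefficients: <v, e_1> = -9/sqrt(6), <v, e_2> = 3/sqrt(318), <v, e_3> = -358/sqrt(14628).
Square and sum: Σ |<v, e_j>|^2 = 1538/69.
Compute ||v||^2 = v·v = 23.
Deficit = 23 − 1538/69 = 49/69 ≥ 0, confirming Bessel's inequality. (The deficit equals ||v − Σ <v,e_j> e_j||^2, the squared distance from v to span{e_j}.)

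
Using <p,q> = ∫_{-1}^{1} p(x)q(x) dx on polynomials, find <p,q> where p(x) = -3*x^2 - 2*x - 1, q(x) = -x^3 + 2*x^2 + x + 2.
<p,q> = -184/15

Expand the product: p(x)·q(x) = 3*x^5 - 4*x^4 - 6*x^3 - 10*x^2 - 5*x - 2.
∫_{-1}^{1} of each monomial x^k gives [2/(k+1) if k even, 0 if k odd]. Integrating term-by-term (or equivalently evaluating the antiderivative F(x) = x^6/2 - 4*x^5/5 - 3*x^4/2 - 10*x^3/3 - 5*x^2/2 - 2*x at the endpoints):
  F(1) − F(−1) = -289/30 − (79/30) = -184/15.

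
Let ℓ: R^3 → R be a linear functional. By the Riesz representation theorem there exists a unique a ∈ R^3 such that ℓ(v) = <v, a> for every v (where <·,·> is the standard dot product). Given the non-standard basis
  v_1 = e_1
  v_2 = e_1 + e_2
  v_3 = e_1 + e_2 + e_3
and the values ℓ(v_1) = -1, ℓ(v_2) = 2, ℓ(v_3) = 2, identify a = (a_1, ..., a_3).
a = (-1, 3, 0)

Write a = (a_1, ..., a_3) in the standard basis. For each basis vector v_i, ℓ(v_i) = <v_i, a> is a linear equation in the a_j's. Collect the n equations into a matrix system V a = ℓ, where row i of V is v_i (expressed in the standard basis). Since V is invertible (lower-triangular with 1s on the diagonal, up to permutation), solve by back-substitution:
  V =
[[1, 0, 0],
 [1, 1, 0],
 [1, 1, 1]]
  V a = (-1, 2, 2)
Solving gives a = (-1, 3, 0).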